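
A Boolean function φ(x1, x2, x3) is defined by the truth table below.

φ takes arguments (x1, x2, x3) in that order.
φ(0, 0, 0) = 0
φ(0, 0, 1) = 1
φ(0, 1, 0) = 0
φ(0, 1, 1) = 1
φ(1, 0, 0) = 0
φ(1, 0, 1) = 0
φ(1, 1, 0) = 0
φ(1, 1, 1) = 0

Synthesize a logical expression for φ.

φ(x1, x2, x3) = ((¬x1 ∧ ¬x2) ∧ x3) ∨ ((¬x1 ∧ x2) ∧ x3)

The 1-rows are (0,0,1), (0,1,1). Each contributes one minterm — ¬x1·¬x2·x3; ¬x1·x2·x3 — and their disjunction is a sum-of-products form of φ.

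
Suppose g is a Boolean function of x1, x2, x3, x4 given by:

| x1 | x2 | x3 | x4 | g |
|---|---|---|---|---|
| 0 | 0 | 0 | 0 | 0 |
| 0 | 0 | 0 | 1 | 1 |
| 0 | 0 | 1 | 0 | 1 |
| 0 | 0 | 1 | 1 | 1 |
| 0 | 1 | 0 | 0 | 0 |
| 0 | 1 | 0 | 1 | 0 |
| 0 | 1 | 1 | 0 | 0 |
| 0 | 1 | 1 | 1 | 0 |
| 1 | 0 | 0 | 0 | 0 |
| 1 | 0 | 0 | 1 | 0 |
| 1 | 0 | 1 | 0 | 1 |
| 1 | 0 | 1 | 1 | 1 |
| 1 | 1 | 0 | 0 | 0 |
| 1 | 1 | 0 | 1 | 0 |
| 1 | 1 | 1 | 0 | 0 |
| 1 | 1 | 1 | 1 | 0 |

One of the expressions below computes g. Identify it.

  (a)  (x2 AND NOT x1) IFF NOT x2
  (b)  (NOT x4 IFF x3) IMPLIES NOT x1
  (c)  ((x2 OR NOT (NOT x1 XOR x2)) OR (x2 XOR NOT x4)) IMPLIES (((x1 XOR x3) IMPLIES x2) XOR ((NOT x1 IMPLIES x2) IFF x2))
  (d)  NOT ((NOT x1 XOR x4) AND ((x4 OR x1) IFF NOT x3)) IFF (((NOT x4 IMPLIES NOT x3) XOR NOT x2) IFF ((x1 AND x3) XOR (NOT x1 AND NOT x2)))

(a) disagrees with g on (0,0,0,1) (formula → 0, table → 1); rule it out.
(b) disagrees with g on (0,0,0,0) (formula → 1, table → 0); rule it out.
(d) disagrees with g on (0,0,0,1) (formula → 0, table → 1); rule it out.
Only (c) survives; checking it on all 16 rows confirms it matches g.

c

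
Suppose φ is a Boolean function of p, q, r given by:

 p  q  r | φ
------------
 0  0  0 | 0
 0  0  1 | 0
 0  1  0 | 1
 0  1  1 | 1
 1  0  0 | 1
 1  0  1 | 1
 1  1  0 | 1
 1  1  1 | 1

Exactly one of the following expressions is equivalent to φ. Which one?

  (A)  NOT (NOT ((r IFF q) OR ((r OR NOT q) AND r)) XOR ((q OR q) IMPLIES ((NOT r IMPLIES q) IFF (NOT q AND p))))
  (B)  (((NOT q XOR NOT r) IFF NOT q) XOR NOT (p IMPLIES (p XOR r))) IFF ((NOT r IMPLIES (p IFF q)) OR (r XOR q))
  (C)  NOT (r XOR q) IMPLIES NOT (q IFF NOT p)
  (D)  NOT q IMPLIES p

D

(A) fails at (0,1,0): the formula yields 0, φ is 1.
(B) fails at (0,0,1): the formula yields 1, φ is 0.
(C) fails at (0,0,0): the formula yields 1, φ is 0.
Only (D) survives; checking it on all 8 rows confirms it matches φ.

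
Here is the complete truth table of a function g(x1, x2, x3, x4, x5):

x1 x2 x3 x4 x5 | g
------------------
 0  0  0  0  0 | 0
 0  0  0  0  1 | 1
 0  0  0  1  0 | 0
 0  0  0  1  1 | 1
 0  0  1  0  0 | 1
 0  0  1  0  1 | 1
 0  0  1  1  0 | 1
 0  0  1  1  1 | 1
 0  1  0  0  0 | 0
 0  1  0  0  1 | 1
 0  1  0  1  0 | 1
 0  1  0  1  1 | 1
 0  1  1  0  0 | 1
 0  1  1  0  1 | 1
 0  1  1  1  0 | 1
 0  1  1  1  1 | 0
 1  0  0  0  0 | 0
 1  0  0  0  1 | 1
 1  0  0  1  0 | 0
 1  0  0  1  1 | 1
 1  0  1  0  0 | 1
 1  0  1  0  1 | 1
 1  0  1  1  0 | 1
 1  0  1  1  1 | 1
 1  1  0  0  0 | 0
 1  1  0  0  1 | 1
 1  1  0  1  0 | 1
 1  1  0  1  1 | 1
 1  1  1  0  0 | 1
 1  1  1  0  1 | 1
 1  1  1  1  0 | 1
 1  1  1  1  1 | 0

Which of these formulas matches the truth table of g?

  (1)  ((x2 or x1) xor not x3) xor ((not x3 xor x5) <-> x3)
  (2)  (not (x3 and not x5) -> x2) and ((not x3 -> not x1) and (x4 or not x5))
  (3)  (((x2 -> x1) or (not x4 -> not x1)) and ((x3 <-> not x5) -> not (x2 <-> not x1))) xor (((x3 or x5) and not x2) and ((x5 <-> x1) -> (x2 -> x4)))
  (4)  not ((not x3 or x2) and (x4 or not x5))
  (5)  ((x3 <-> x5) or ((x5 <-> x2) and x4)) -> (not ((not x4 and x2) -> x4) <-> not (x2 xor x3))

(1) fails at (0,0,0,0,0): the formula yields 1, g is 0.
(2) fails at (0,0,0,0,1): the formula yields 0, g is 1.
(3) fails at (0,0,0,0,0): the formula yields 1, g is 0.
(4) fails at (0,0,0,1,1): the formula yields 0, g is 1.
(5) is the remaining candidate, and it agrees with g on all 32 inputs.

5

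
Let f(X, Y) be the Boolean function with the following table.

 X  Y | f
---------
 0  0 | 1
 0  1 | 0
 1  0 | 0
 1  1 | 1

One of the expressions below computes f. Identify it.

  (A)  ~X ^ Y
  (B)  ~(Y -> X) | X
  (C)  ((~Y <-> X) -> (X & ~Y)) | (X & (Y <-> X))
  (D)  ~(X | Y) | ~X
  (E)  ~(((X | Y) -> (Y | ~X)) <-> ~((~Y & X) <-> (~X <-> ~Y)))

A

(B) disagrees with f on (0,0) (formula → 0, table → 1); rule it out.
(C) disagrees with f on (1,0) (formula → 1, table → 0); rule it out.
(D) disagrees with f on (0,1) (formula → 1, table → 0); rule it out.
(E) disagrees with f on (0,0) (formula → 0, table → 1); rule it out.
Only (A) survives; checking it on all 4 rows confirms it matches f.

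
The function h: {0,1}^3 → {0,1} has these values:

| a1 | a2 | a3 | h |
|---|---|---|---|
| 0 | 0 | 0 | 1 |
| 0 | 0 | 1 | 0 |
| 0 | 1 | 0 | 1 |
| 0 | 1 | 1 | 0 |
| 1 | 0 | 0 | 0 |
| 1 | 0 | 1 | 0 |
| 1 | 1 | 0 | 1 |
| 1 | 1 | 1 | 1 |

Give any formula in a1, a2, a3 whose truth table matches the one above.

h(a1, a2, a3) = ((((a1' · a2') · a3') + ((a1' · a2) · a3')) + ((a1 · a2) · a3')) + ((a1 · a2) · a3)

h=1 on 4 inputs: (0,0,0), (0,1,0), (1,1,0), (1,1,1). Reading each as a conjunction of literals (¬a1·¬a2·¬a3, ¬a1·a2·¬a3, a1·a2·¬a3, a1·a2·a3) and taking the OR gives the canonical DNF.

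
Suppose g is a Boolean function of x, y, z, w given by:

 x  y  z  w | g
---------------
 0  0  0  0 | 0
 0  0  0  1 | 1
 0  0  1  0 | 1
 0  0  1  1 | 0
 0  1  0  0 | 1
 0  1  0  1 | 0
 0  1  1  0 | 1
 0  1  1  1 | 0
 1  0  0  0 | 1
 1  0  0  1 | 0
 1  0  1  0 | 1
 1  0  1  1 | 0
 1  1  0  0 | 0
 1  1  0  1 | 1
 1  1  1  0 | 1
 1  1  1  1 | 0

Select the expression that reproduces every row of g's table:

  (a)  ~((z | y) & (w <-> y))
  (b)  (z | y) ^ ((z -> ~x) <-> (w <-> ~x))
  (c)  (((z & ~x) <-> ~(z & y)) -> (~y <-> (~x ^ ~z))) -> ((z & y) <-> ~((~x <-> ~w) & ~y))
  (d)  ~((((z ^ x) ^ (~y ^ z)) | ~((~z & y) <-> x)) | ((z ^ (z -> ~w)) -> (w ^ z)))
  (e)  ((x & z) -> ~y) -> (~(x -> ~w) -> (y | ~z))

(a): at (0,0,0,0) it gives 1, but g = 0 — eliminated.
(c): at (0,0,0,0) it gives 1, but g = 0 — eliminated.
(d): at (0,0,0,1) it gives 0, but g = 1 — eliminated.
(e): at (0,0,0,0) it gives 1, but g = 0 — eliminated.
That leaves (b). Evaluating it on every row reproduces the table of g exactly.

b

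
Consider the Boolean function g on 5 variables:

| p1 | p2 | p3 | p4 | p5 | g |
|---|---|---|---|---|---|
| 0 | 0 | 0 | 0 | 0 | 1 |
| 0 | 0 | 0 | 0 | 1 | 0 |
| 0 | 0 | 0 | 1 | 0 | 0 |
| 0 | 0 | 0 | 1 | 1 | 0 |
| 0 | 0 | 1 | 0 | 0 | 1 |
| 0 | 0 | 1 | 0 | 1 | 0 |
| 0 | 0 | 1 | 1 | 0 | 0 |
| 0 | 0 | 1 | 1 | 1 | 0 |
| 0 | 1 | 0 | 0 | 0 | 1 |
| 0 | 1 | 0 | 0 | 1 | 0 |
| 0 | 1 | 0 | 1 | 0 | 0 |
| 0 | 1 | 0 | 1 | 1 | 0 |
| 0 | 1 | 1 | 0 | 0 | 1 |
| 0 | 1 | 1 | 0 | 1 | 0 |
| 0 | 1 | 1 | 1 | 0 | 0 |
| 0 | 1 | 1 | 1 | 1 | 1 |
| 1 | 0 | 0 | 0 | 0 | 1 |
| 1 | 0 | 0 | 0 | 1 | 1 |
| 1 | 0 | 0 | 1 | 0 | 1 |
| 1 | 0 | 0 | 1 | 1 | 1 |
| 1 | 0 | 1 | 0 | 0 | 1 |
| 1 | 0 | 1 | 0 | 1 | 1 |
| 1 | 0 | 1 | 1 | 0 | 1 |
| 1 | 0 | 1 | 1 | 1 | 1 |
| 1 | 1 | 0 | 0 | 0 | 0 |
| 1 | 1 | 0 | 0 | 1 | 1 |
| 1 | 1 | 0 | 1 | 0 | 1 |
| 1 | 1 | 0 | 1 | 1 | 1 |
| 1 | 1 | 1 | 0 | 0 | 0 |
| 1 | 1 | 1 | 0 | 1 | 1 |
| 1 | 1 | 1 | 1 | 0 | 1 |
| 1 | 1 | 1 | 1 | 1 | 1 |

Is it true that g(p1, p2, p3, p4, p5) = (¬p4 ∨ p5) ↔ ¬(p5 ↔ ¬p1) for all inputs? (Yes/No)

No

Check the formula against g row by row:
  p1=0, p2=0, p3=0, p4=0, p5=0: formula gives 1, g = 1 ✓
  p1=0, p2=0, p3=0, p4=0, p5=1: formula gives 0, g = 0 ✓
  p1=0, p2=0, p3=0, p4=1, p5=0: formula gives 0, g = 0 ✓
  p1=0, p2=0, p3=0, p4=1, p5=1: formula gives 0, g = 0 ✓
  …
  p1=0, p2=1, p3=1, p4=1, p5=1: formula gives 0, but g = 1 ✗
Row (0,1,1,1,1) is a counterexample, so the formula is not equivalent to g.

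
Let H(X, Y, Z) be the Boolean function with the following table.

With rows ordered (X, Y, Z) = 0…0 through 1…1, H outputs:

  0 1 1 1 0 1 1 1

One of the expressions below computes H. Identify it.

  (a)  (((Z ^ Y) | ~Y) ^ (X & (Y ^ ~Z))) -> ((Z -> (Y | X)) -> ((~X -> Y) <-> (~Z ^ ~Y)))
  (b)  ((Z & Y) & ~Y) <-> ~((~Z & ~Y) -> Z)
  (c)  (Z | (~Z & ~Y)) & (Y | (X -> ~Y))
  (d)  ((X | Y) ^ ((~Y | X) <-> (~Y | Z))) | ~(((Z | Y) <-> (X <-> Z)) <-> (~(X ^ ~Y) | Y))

(a) disagrees with H on (0,0,0) (formula → 1, table → 0); rule it out.
(c) disagrees with H on (0,0,0) (formula → 1, table → 0); rule it out.
(d) disagrees with H on (0,0,0) (formula → 1, table → 0); rule it out.
(b) is the remaining candidate, and it agrees with H on all 8 inputs.

b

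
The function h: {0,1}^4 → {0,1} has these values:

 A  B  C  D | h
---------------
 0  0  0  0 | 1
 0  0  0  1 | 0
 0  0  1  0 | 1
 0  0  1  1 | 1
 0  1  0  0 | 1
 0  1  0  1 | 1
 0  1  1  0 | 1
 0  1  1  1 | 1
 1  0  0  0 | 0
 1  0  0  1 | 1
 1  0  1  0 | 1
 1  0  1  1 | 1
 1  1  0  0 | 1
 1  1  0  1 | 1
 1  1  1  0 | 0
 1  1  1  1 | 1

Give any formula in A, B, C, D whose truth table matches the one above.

h is 0 on only 3 rows — (0,0,0,1), (1,0,0,0), (1,1,1,0). Writing each as a minterm (¬A·¬B·¬C·D, A·¬B·¬C·¬D, A·B·C·¬D) and OR-ing them characterizes exactly where h=0, so h is the negation of that disjunction.

h(A, B, C, D) = ~(((((~A & ~B) & ~C) & D) | (((A & ~B) & ~C) & ~D)) | (((A & B) & C) & ~D))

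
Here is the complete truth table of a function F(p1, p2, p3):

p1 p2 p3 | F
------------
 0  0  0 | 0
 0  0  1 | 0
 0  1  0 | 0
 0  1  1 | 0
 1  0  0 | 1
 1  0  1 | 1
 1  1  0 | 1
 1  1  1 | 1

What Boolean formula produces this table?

The output simply equals p1.

F(p1, p2, p3) = p1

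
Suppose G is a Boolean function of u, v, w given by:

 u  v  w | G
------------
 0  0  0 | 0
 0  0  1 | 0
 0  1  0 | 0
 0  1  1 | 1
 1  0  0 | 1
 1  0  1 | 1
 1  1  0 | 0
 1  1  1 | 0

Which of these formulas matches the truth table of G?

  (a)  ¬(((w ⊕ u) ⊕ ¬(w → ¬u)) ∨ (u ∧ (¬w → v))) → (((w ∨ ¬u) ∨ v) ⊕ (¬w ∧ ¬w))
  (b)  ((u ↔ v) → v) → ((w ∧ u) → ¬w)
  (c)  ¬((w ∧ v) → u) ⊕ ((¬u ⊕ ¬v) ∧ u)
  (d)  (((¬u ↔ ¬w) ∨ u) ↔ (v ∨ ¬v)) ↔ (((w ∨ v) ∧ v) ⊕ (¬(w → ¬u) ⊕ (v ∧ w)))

c

(a) fails at (0,0,1): the formula yields 1, G is 0.
(b) fails at (0,0,0): the formula yields 1, G is 0.
(d) fails at (0,0,1): the formula yields 1, G is 0.
(c) is the remaining candidate, and it agrees with G on all 8 inputs.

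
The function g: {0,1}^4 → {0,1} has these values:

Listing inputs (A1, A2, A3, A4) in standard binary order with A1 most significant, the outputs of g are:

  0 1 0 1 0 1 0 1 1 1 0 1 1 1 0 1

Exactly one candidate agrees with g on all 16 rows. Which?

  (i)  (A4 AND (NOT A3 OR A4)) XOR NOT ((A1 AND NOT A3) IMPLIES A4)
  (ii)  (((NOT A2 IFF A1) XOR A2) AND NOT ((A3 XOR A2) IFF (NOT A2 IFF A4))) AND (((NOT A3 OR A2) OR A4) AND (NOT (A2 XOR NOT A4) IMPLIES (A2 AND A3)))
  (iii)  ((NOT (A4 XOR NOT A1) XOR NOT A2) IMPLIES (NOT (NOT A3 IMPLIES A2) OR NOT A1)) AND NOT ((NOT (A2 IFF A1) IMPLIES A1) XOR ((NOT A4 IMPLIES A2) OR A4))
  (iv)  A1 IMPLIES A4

i

(ii) fails at (0,0,0,1): the formula yields 0, g is 1.
(iii) fails at (0,1,0,1): the formula yields 0, g is 1.
(iv) fails at (0,0,0,0): the formula yields 1, g is 0.
Only (i) survives; checking it on all 16 rows confirms it matches g.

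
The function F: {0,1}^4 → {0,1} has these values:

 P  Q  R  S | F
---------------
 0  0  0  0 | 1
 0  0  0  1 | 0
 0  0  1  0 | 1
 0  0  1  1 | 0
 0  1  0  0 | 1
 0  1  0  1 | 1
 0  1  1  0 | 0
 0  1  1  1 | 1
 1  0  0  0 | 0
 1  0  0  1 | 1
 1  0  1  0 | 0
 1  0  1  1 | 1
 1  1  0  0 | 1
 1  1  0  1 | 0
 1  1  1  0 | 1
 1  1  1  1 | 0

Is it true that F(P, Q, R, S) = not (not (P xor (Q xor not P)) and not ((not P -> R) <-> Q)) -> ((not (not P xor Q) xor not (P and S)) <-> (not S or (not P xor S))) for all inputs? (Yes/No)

Yes

Check the formula against F row by row:
  P=0, Q=0, R=0, S=0: formula gives 1, F = 1 ✓
  P=0, Q=0, R=0, S=1: formula gives 0, F = 0 ✓
  P=0, Q=0, R=1, S=0: formula gives 1, F = 1 ✓
  P=0, Q=0, R=1, S=1: formula gives 0, F = 0 ✓
  …and likewise for the remaining 12 rows.
No disagreement on any input; they are logically equivalent.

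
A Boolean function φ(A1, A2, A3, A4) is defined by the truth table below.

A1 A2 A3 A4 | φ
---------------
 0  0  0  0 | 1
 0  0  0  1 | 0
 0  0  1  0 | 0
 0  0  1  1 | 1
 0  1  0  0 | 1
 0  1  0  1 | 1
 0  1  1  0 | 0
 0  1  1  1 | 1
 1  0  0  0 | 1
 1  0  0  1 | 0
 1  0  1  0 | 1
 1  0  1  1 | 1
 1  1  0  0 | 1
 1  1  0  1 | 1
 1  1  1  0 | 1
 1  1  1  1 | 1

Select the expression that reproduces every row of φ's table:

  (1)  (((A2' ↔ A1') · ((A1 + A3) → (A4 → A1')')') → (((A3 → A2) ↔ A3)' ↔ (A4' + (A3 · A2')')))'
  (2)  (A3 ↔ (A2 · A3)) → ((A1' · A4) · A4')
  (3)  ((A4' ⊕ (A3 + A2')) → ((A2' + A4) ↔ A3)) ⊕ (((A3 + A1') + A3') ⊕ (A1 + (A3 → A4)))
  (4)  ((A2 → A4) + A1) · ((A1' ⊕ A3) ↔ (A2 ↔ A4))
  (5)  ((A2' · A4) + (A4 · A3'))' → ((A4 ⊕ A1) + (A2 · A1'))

3

(1) disagrees with φ on (0,0,0,0) (formula → 0, table → 1); rule it out.
(2) disagrees with φ on (0,0,0,0) (formula → 0, table → 1); rule it out.
(4) disagrees with φ on (0,1,0,0) (formula → 0, table → 1); rule it out.
(5) disagrees with φ on (0,0,0,0) (formula → 0, table → 1); rule it out.
(3) is the remaining candidate, and it agrees with φ on all 16 inputs.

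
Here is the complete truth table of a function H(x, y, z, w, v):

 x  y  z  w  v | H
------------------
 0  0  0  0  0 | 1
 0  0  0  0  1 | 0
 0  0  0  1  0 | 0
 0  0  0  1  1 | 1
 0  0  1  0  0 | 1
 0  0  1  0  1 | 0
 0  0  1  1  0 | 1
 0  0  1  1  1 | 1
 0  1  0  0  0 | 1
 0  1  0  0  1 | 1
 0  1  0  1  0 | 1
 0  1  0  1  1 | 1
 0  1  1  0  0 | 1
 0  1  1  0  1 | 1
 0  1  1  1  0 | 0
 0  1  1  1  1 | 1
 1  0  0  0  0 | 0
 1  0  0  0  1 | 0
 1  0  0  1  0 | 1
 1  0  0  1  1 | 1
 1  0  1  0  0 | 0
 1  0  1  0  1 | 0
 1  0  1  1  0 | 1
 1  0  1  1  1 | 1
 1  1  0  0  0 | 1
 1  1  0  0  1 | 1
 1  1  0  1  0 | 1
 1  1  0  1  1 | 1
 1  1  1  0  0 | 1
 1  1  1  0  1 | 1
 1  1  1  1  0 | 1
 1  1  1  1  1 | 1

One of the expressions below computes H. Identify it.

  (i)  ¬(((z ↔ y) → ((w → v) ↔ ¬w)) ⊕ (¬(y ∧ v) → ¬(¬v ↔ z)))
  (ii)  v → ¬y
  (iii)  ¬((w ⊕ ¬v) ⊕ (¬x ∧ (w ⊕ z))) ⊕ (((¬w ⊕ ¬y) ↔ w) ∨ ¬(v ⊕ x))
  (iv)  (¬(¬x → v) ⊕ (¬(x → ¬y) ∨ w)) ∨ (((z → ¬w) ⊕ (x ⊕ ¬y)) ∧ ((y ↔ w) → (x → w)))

(i): at (0,0,0,1,0) it gives 1, but H = 0 — eliminated.
(ii): at (0,0,0,0,1) it gives 1, but H = 0 — eliminated.
(iii): at (0,0,0,1,0) it gives 1, but H = 0 — eliminated.
Only (iv) survives; checking it on all 32 rows confirms it matches H.

iv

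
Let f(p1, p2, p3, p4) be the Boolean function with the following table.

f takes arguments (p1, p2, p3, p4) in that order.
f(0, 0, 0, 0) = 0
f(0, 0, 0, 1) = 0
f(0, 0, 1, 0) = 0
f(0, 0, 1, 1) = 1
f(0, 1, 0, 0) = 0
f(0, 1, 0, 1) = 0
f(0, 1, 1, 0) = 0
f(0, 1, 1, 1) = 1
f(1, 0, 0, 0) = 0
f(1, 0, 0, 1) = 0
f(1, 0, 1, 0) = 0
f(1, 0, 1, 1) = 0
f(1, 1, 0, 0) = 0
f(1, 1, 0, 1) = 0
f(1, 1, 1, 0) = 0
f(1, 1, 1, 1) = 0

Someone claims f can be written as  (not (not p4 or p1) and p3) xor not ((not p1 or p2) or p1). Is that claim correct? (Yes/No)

Yes

Test each input against both f and the formula:
  p1=0, p2=0, p3=0, p4=0: formula gives 0, f = 0 ✓
  p1=0, p2=0, p3=0, p4=1: formula gives 0, f = 0 ✓
  p1=0, p2=0, p3=1, p4=0: formula gives 0, f = 0 ✓
  p1=0, p2=0, p3=1, p4=1: formula gives 1, f = 1 ✓
  …and likewise for the remaining 12 rows.
Every row agrees, so the formula is equivalent.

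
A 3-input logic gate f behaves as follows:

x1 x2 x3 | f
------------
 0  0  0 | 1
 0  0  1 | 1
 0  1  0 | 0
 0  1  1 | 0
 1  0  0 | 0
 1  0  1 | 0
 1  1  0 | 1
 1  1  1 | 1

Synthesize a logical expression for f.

f(x1, x2, x3) = ((((not x1 and not x2) and not x3) or ((not x1 and not x2) and x3)) or ((x1 and x2) and not x3)) or ((x1 and x2) and x3)

The 1-rows are (0,0,0), (0,0,1), (1,1,0), (1,1,1). Each contributes one minterm — ¬x1·¬x2·¬x3; ¬x1·¬x2·x3; x1·x2·¬x3; x1·x2·x3 — and their disjunction is a sum-of-products form of f.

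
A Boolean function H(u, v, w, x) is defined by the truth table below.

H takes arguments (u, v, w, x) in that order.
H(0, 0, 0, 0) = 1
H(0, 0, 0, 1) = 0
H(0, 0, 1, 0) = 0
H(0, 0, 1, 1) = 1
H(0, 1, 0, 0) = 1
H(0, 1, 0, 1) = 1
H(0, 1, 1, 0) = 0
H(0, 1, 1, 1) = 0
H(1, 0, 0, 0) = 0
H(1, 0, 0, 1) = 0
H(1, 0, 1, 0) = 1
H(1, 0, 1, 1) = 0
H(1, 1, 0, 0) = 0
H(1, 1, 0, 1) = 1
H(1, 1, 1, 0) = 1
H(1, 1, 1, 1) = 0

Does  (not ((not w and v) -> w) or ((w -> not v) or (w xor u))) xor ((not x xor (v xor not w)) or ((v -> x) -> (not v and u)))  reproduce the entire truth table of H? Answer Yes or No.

No

Evaluate (not ((not w and v) -> w) or ((w -> not v) or (w xor u))) xor ((not x xor (v xor not w)) or ((v -> x) -> (not v and u))) on each row and compare to H:
  u=0, v=0, w=0, x=0: formula gives 1, H = 1 ✓
  u=0, v=0, w=0, x=1: formula gives 0, H = 0 ✓
  u=0, v=0, w=1, x=0: formula gives 0, H = 0 ✓
  u=0, v=0, w=1, x=1: formula gives 1, H = 1 ✓
  u=0, v=1, w=0, x=0: formula gives 0, but H = 1 ✗
Row (0,1,0,0) is a counterexample, so the formula is not equivalent to H.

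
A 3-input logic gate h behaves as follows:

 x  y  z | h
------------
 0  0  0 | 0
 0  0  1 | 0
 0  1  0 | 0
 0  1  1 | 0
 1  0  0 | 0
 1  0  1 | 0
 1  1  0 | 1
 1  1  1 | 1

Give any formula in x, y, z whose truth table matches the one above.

The 1-rows are (1,1,0), (1,1,1). Each contributes one minterm — x·y·¬z; x·y·z — and their disjunction is a sum-of-products form of h.

h(x, y, z) = ((x and y) and not z) or ((x and y) and z)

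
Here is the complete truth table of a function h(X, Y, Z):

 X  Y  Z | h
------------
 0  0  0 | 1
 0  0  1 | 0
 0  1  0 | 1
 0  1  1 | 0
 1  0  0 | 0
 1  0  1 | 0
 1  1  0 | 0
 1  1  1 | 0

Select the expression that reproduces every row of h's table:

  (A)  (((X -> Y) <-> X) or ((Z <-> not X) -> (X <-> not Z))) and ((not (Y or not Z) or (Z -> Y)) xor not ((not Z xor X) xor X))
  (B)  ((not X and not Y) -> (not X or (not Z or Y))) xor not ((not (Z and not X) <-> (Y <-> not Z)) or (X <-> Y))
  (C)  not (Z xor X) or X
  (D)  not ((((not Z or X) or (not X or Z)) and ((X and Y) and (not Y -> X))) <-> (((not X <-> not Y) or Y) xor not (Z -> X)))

(A) fails at (1,0,0): the formula yields 1, h is 0.
(B) fails at (0,0,1): the formula yields 1, h is 0.
(C) fails at (1,0,0): the formula yields 1, h is 0.
(D) is the remaining candidate, and it agrees with h on all 8 inputs.

D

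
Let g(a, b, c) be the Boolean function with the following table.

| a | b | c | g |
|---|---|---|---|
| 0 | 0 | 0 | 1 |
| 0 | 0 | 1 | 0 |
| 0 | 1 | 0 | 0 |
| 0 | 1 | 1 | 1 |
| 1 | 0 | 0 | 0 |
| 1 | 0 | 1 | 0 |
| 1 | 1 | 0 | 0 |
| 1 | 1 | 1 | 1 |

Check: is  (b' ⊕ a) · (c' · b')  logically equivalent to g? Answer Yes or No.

Evaluate (b' ⊕ a) · (c' · b') on each row and compare to g:
  a=0, b=0, c=0: formula gives 1, g = 1 ✓
  a=0, b=0, c=1: formula gives 0, g = 0 ✓
  a=0, b=1, c=0: formula gives 0, g = 0 ✓
  a=0, b=1, c=1: formula gives 0, but g = 1 ✗
Since they disagree at (0,1,1), the expression is not a correct formula for g.

No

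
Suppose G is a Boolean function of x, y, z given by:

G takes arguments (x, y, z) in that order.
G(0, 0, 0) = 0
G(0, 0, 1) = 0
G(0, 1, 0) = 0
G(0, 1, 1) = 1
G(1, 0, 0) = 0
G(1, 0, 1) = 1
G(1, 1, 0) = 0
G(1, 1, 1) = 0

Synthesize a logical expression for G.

G(x, y, z) = ((not x and y) and z) or ((x and not y) and z)

The 1-rows are (0,1,1), (1,0,1). Each contributes one minterm — ¬x·y·z; x·¬y·z — and their disjunction is a sum-of-products form of G.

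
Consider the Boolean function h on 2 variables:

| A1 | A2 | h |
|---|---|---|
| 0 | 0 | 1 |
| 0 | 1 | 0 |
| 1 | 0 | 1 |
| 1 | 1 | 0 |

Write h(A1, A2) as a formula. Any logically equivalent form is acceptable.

h=1 on 2 inputs: (0,0), (1,0). Reading each as a conjunction of literals (¬A1·¬A2, A1·¬A2) and taking the OR gives the canonical DNF.

h(A1, A2) = (¬A1 ∧ ¬A2) ∨ (A1 ∧ ¬A2)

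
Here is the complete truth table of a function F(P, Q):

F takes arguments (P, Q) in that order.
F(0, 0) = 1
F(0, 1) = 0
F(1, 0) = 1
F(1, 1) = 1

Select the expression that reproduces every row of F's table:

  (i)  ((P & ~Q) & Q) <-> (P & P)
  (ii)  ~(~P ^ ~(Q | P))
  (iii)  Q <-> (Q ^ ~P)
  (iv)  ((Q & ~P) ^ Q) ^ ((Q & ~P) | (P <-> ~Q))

(i) disagrees with F on (0,1) (formula → 1, table → 0); rule it out.
(iii) disagrees with F on (0,0) (formula → 0, table → 1); rule it out.
(iv) disagrees with F on (0,0) (formula → 0, table → 1); rule it out.
Only (ii) survives; checking it on all 4 rows confirms it matches F.

ii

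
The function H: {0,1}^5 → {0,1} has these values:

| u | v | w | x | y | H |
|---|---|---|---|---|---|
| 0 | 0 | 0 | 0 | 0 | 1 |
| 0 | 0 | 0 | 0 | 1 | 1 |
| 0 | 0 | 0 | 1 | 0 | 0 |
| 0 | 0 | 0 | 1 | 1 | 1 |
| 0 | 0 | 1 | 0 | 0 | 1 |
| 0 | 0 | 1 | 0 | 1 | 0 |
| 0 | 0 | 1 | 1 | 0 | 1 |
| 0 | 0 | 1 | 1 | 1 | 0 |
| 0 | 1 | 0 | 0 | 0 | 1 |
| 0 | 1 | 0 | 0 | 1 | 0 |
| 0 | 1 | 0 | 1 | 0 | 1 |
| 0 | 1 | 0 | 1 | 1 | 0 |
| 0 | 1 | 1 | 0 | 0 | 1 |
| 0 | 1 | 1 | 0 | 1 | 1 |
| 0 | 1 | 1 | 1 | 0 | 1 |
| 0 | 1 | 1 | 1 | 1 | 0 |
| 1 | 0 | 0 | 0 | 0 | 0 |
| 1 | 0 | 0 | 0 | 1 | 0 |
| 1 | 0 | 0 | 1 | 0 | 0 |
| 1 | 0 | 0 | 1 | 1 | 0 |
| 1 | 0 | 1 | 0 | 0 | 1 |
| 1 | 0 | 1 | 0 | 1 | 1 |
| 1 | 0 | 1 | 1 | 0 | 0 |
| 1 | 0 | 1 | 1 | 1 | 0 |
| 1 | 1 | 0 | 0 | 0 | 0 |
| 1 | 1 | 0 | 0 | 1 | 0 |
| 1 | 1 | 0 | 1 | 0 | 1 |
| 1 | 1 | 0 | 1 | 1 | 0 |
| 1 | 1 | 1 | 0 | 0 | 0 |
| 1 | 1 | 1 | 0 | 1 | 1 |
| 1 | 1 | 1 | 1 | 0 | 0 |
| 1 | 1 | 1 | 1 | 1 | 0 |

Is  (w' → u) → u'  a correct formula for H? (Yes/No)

Test each input against both H and the formula:
  u=0, v=0, w=0, x=0, y=0: formula gives 1, H = 1 ✓
  u=0, v=0, w=0, x=0, y=1: formula gives 1, H = 1 ✓
  u=0, v=0, w=0, x=1, y=0: formula gives 1, but H = 0 ✗
Row (0,0,0,1,0) is a counterexample, so the formula is not equivalent to H.

No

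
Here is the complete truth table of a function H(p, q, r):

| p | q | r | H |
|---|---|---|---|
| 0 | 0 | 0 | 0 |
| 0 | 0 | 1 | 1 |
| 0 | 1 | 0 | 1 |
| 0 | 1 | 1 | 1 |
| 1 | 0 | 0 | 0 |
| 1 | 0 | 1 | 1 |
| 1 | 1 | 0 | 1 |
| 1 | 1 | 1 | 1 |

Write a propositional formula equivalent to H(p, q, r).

H(p, q, r) = not (((not p and not q) and not r) or ((p and not q) and not r))

The 0-rows are (0,0,0), (1,0,0). Take each as a conjunction (¬p·¬q·¬r, p·¬q·¬r), form their disjunction, and complement — that gives a formula that is 1 everywhere H is.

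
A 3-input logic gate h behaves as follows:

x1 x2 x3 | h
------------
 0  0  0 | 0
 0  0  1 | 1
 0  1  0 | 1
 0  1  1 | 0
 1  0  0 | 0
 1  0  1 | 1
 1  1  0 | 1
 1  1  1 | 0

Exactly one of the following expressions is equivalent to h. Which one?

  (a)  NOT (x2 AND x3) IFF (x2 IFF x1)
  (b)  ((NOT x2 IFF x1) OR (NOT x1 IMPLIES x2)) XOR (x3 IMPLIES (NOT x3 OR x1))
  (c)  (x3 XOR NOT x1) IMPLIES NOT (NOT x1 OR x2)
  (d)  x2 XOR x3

d

(a): at (0,0,0) it gives 1, but h = 0 — eliminated.
(b): at (0,0,0) it gives 1, but h = 0 — eliminated.
(c): at (0,1,0) it gives 0, but h = 1 — eliminated.
Only (d) survives; checking it on all 8 rows confirms it matches h.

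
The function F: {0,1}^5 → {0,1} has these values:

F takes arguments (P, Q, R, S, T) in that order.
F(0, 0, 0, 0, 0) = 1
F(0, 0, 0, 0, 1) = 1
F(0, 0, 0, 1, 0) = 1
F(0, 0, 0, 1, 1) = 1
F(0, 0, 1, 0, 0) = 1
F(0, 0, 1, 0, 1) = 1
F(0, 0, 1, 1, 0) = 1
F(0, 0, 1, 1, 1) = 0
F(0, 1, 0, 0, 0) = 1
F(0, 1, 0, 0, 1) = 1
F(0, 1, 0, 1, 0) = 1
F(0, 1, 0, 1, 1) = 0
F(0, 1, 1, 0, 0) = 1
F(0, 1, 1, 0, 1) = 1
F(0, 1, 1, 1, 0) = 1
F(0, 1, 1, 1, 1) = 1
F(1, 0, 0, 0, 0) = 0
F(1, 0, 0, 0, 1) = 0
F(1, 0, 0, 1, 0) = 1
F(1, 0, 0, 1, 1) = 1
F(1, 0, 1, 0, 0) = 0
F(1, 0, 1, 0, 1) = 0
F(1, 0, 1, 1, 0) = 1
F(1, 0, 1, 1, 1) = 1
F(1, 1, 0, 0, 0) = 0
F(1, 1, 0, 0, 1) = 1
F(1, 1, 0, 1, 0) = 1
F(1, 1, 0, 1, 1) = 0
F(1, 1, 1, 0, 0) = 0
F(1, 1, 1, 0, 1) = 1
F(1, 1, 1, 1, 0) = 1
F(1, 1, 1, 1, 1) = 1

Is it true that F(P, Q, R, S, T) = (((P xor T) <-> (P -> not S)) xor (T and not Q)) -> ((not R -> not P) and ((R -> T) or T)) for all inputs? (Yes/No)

Check the formula against F row by row:
  P=0, Q=0, R=0, S=0, T=0: formula gives 1, F = 1 ✓
  P=0, Q=0, R=0, S=0, T=1: formula gives 1, F = 1 ✓
  P=0, Q=0, R=0, S=1, T=0: formula gives 1, F = 1 ✓
  P=0, Q=0, R=0, S=1, T=1: formula gives 1, F = 1 ✓
  …
  P=0, Q=0, R=1, S=1, T=1: formula gives 1, but F = 0 ✗
Row (0,0,1,1,1) is a counterexample, so the formula is not equivalent to F.

No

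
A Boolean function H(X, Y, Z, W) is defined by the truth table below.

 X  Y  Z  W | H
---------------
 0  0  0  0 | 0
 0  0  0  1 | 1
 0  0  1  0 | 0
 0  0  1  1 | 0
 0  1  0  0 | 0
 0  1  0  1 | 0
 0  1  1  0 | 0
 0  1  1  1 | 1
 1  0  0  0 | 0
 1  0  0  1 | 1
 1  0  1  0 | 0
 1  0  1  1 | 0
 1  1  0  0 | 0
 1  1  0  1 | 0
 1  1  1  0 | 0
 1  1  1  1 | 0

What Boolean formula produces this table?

H=1 on 3 inputs: (0,0,0,1), (0,1,1,1), (1,0,0,1). Reading each as a conjunction of literals (¬X·¬Y·¬Z·W, ¬X·Y·Z·W, X·¬Y·¬Z·W) and taking the OR gives the canonical DNF.

H(X, Y, Z, W) = ((((X' · Y') · Z') · W) + (((X' · Y) · Z) · W)) + (((X · Y') · Z') · W)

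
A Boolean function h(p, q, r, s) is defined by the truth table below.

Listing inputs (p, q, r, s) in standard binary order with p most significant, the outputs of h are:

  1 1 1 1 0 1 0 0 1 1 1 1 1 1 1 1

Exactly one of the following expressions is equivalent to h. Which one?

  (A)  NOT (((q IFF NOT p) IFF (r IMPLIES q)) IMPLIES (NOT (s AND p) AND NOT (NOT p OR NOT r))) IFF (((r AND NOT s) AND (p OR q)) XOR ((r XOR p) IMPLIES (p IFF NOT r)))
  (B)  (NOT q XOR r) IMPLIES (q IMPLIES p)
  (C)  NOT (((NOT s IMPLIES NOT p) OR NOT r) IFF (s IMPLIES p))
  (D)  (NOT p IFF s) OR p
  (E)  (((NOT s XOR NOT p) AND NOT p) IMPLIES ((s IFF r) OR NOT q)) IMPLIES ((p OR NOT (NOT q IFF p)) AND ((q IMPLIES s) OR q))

E

(A) disagrees with h on (0,0,0,0) (formula → 0, table → 1); rule it out.
(B) disagrees with h on (0,1,0,0) (formula → 1, table → 0); rule it out.
(C) disagrees with h on (0,0,0,0) (formula → 0, table → 1); rule it out.
(D) disagrees with h on (0,0,0,0) (formula → 0, table → 1); rule it out.
(E) is the remaining candidate, and it agrees with h on all 16 inputs.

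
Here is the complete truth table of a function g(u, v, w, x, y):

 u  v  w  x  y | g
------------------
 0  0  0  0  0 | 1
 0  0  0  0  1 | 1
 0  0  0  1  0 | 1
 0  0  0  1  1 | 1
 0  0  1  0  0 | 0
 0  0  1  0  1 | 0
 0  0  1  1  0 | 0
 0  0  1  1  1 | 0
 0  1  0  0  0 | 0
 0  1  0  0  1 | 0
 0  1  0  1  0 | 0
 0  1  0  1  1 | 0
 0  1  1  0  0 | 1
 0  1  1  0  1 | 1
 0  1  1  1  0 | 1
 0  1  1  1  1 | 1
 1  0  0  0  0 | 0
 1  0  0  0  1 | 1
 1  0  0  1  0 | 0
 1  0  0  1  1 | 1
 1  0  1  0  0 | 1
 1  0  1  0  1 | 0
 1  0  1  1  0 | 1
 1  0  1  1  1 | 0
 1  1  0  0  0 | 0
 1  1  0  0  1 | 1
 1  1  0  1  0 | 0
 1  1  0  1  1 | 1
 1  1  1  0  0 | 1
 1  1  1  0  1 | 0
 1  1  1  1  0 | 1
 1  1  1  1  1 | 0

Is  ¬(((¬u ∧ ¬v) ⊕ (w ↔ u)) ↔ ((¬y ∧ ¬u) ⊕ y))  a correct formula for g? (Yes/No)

Test each input against both g and the formula:
  u=0, v=0, w=0, x=0, y=0: formula gives 1, g = 1 ✓
  u=0, v=0, w=0, x=0, y=1: formula gives 1, g = 1 ✓
  u=0, v=0, w=0, x=1, y=0: formula gives 1, g = 1 ✓
  u=0, v=0, w=0, x=1, y=1: formula gives 1, g = 1 ✓
  …and likewise for the remaining 28 rows.
All 32 rows match — the expression computes g exactly.

Yes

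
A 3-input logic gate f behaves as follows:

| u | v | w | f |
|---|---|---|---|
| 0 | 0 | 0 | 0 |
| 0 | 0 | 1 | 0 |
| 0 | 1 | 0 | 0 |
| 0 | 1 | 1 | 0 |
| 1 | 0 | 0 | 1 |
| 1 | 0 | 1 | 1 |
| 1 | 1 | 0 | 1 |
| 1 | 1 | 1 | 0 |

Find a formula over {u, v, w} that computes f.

f(u, v, w) = (((u and not v) and not w) or ((u and not v) and w)) or ((u and v) and not w)

Collect the rows where f=1 — (1,0,0), (1,0,1), (1,1,0) — and write one minterm per row: u·¬v·¬w, u·¬v·w, u·v·¬w. Their union (logical OR) reproduces the table exactly.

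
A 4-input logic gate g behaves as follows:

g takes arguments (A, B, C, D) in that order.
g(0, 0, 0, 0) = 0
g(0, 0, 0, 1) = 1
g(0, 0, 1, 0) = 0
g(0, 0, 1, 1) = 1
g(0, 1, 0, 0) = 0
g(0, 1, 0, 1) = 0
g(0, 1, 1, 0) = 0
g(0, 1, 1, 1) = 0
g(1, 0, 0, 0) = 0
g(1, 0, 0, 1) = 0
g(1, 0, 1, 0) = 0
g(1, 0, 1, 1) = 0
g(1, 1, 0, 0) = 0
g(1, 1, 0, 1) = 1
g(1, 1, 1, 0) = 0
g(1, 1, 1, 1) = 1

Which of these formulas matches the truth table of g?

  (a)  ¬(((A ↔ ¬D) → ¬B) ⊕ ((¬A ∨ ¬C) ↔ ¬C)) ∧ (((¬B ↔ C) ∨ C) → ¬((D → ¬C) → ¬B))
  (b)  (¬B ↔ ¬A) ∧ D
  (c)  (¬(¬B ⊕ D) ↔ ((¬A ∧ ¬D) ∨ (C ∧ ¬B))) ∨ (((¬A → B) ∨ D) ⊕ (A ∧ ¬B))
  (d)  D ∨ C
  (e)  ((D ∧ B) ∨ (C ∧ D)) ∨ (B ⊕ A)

(a) fails at (0,0,0,0): the formula yields 1, g is 0.
(c) fails at (0,1,0,0): the formula yields 1, g is 0.
(d) fails at (0,0,1,0): the formula yields 1, g is 0.
(e) fails at (0,0,0,1): the formula yields 0, g is 1.
Only (b) survives; checking it on all 16 rows confirms it matches g.

b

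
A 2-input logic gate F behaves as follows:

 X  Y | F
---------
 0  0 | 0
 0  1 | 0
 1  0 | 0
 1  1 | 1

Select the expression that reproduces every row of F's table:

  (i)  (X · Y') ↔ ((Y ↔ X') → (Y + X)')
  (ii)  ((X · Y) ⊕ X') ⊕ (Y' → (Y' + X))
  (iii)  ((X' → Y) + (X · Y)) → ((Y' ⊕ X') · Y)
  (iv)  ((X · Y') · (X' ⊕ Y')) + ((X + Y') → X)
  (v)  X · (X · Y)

v

(i): at (0,1) it gives 1, but F = 0 — eliminated.
(ii): at (1,0) it gives 1, but F = 0 — eliminated.
(iii): at (0,0) it gives 1, but F = 0 — eliminated.
(iv): at (0,1) it gives 1, but F = 0 — eliminated.
(v) is the remaining candidate, and it agrees with F on all 4 inputs.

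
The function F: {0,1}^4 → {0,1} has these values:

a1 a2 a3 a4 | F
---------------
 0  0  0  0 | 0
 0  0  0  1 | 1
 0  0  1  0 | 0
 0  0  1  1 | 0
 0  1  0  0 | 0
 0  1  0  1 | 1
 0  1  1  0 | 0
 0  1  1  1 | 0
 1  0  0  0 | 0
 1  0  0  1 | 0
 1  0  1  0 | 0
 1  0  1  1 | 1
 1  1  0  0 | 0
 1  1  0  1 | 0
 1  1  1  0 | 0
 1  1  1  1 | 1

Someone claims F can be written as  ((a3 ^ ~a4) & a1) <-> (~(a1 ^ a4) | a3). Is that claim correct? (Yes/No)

Yes

Check the formula against F row by row:
  a1=0, a2=0, a3=0, a4=0: formula gives 0, F = 0 ✓
  a1=0, a2=0, a3=0, a4=1: formula gives 1, F = 1 ✓
  a1=0, a2=0, a3=1, a4=0: formula gives 0, F = 0 ✓
  a1=0, a2=0, a3=1, a4=1: formula gives 0, F = 0 ✓
  … (the remaining 12 rows also agree.)
All 16 rows match — the expression computes F exactly.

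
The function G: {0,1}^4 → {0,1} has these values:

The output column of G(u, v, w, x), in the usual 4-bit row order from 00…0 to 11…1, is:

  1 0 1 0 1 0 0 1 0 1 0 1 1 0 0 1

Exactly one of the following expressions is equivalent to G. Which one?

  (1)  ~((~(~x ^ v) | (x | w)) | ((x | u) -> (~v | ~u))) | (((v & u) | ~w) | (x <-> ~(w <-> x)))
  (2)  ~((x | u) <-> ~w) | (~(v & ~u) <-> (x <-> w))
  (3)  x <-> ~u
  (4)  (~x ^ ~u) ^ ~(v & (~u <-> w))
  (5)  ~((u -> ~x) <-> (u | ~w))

4

(1) disagrees with G on (0,0,0,1) (formula → 1, table → 0); rule it out.
(2) disagrees with G on (0,0,1,0) (formula → 0, table → 1); rule it out.
(3) disagrees with G on (0,0,0,0) (formula → 0, table → 1); rule it out.
(5) disagrees with G on (0,0,0,0) (formula → 0, table → 1); rule it out.
Only (4) survives; checking it on all 16 rows confirms it matches G.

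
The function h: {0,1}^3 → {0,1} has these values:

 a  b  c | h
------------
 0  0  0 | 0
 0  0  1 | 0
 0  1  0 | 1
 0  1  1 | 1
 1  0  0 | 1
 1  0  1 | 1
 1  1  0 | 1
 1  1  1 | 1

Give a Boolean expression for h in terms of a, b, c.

h(a, b, c) = ¬(((¬a ∧ ¬b) ∧ ¬c) ∨ ((¬a ∧ ¬b) ∧ c))

There are just 2 zero rows: (0,0,0), (0,0,1). Their minterms are ¬a·¬b·¬c, ¬a·¬b·c; the OR of those covers precisely the 0-outputs, and negating it yields h.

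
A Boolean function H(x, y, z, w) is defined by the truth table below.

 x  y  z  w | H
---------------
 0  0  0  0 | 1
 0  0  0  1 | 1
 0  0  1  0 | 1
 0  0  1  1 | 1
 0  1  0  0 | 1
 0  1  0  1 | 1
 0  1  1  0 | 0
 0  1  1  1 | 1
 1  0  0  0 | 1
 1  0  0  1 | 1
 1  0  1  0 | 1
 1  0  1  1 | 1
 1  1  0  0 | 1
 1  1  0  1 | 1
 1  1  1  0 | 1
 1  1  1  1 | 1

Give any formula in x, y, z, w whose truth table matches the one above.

Only row (0,1,1,0) gives 0. So H is 1 everywhere except there — the complement of the minterm ¬x·y·z·¬w.

H(x, y, z, w) = ~(((~x & y) & z) & ~w)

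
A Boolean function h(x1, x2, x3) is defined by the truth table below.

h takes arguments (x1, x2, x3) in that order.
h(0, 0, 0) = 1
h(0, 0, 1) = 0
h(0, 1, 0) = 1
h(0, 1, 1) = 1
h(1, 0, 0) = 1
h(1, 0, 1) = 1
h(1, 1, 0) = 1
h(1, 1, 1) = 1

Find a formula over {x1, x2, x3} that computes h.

h(x1, x2, x3) = ¬((¬x1 ∧ ¬x2) ∧ x3)

h is 0 on exactly one input, (0,0,1), whose minterm is ¬x1·¬x2·x3. So h is the negation of that single conjunction.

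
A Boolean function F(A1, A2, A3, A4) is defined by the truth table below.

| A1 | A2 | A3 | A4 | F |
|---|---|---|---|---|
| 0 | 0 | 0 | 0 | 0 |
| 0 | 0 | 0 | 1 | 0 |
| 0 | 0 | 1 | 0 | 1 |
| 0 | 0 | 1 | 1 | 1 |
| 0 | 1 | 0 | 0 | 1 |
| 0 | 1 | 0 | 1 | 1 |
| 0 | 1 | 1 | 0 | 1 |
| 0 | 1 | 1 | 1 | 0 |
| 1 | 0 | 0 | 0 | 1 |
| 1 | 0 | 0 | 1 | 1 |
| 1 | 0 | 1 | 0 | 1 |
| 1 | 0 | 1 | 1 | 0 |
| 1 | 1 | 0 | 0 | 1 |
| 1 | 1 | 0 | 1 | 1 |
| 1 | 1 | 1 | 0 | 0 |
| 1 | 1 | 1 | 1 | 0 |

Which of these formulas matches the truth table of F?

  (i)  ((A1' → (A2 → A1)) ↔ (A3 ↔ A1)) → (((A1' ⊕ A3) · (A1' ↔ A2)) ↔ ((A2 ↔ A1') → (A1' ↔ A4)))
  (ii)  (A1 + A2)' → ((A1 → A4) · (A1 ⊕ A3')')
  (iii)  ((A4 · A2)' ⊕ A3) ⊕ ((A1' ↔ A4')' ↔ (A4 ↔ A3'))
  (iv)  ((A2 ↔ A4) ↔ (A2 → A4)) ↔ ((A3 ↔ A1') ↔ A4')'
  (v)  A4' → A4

(ii): at (0,1,1,1) it gives 1, but F = 0 — eliminated.
(iii): at (0,0,1,0) it gives 0, but F = 1 — eliminated.
(iv): at (0,0,0,0) it gives 1, but F = 0 — eliminated.
(v): at (0,0,0,1) it gives 1, but F = 0 — eliminated.
That leaves (i). Evaluating it on every row reproduces the table of F exactly.

i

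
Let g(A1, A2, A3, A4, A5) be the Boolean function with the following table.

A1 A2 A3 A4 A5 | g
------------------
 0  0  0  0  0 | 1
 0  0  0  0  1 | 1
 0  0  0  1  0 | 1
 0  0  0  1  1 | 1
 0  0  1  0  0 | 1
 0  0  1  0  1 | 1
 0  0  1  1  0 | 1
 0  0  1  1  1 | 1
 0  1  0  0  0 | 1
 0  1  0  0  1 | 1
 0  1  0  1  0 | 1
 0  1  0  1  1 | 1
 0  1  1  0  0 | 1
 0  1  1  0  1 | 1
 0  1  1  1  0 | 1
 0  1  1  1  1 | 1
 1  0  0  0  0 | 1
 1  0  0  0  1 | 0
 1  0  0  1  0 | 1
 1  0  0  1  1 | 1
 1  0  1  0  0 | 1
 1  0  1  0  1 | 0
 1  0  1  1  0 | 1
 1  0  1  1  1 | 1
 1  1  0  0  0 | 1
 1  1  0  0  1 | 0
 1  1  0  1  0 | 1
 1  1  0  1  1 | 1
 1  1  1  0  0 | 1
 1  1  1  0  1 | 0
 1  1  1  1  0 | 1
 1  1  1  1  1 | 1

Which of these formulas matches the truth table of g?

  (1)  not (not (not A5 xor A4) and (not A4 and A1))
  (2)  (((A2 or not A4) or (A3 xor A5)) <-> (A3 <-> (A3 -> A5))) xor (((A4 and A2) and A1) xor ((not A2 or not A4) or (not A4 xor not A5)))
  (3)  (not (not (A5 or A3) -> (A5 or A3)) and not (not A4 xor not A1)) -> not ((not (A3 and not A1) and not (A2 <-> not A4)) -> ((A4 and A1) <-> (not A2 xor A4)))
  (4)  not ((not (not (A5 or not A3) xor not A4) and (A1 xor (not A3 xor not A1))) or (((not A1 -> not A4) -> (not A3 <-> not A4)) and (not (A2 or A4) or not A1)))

(2) fails at (0,0,0,1,0): the formula yields 0, g is 1.
(3) fails at (0,1,0,0,0): the formula yields 0, g is 1.
(4) fails at (0,0,0,0,0): the formula yields 0, g is 1.
That leaves (1). Evaluating it on every row reproduces the table of g exactly.

1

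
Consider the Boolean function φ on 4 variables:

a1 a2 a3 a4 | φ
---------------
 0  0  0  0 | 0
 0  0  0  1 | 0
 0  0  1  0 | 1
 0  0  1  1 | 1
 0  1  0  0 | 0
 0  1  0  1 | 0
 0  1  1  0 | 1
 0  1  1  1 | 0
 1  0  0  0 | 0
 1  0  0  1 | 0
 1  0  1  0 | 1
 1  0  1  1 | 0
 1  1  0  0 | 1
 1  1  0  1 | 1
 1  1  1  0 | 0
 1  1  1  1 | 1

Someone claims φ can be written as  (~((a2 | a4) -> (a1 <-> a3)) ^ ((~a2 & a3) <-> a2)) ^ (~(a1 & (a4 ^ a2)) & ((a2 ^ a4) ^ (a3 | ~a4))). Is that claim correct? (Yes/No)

Evaluate (~((a2 | a4) -> (a1 <-> a3)) ^ ((~a2 & a3) <-> a2)) ^ (~(a1 & (a4 ^ a2)) & ((a2 ^ a4) ^ (a3 | ~a4))) on each row and compare to φ:
  a1=0, a2=0, a3=0, a4=0: formula gives 0, φ = 0 ✓
  a1=0, a2=0, a3=0, a4=1: formula gives 0, φ = 0 ✓
  a1=0, a2=0, a3=1, a4=0: formula gives 1, φ = 1 ✓
  a1=0, a2=0, a3=1, a4=1: formula gives 1, φ = 1 ✓
  … (the remaining 12 rows also agree.)
No disagreement on any input; they are logically equivalent.

Yes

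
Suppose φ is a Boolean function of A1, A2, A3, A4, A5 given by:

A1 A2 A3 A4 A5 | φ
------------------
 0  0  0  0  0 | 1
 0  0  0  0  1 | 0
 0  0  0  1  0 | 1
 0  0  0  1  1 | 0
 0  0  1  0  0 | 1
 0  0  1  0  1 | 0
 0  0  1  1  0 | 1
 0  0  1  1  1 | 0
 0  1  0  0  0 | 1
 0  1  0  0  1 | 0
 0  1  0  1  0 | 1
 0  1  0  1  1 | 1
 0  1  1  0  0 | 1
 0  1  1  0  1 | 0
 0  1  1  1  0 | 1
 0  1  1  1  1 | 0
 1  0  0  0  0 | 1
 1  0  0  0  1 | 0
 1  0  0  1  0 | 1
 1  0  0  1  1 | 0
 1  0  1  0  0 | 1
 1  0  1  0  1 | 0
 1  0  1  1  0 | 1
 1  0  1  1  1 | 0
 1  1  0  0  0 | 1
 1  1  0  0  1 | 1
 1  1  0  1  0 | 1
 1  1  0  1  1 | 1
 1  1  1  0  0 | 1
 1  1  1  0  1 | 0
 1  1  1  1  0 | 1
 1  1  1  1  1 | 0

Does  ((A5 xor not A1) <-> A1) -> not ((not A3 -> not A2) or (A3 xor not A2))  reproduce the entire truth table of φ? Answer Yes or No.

No

Evaluate ((A5 xor not A1) <-> A1) -> not ((not A3 -> not A2) or (A3 xor not A2)) on each row and compare to φ:
  A1=0, A2=0, A3=0, A4=0, A5=0: formula gives 1, φ = 1 ✓
  A1=0, A2=0, A3=0, A4=0, A5=1: formula gives 0, φ = 0 ✓
  A1=0, A2=0, A3=0, A4=1, A5=0: formula gives 1, φ = 1 ✓
  A1=0, A2=0, A3=0, A4=1, A5=1: formula gives 0, φ = 0 ✓
  …
  A1=0, A2=1, A3=0, A4=0, A5=1: formula gives 1, but φ = 0 ✗
Row (0,1,0,0,1) is a counterexample, so the formula is not equivalent to φ.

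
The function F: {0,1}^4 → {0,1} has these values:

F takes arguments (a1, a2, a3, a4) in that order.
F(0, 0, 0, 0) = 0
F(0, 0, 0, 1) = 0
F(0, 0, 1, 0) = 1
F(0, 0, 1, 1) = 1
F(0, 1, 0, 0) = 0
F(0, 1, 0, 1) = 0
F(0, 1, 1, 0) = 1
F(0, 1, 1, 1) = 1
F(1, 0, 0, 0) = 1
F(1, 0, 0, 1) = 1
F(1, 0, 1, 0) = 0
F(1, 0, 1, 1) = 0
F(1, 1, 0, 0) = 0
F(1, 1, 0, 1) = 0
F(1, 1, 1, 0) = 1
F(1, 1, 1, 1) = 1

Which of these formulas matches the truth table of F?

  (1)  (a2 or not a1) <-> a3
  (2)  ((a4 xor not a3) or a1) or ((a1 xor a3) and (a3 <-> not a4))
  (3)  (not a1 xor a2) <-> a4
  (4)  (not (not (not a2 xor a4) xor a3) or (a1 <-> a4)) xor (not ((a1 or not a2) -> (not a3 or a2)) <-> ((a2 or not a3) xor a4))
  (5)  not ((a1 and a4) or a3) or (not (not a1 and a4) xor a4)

1

(2) fails at (0,0,0,0): the formula yields 1, F is 0.
(3) fails at (0,0,0,1): the formula yields 1, F is 0.
(4) fails at (0,0,0,0): the formula yields 1, F is 0.
(5) fails at (0,0,0,0): the formula yields 1, F is 0.
(1) is the remaining candidate, and it agrees with F on all 16 inputs.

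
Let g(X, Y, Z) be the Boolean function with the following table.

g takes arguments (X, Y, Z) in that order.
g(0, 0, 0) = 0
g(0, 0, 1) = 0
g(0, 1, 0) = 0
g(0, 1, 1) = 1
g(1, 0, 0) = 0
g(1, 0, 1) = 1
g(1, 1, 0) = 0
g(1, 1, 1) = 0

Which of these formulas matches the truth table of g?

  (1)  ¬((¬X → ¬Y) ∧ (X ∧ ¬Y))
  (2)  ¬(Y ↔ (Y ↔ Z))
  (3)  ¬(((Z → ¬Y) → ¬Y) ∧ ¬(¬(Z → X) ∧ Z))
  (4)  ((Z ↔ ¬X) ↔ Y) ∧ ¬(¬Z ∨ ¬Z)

4

(1) fails at (0,0,0): the formula yields 1, g is 0.
(2) fails at (0,0,0): the formula yields 1, g is 0.
(3) fails at (0,0,1): the formula yields 1, g is 0.
That leaves (4). Evaluating it on every row reproduces the table of g exactly.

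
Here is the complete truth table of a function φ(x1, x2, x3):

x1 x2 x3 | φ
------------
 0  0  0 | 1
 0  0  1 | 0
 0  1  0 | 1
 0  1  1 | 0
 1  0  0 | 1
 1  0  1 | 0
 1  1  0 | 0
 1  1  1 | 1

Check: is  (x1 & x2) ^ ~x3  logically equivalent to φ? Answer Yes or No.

Evaluate (x1 & x2) ^ ~x3 on each row and compare to φ:
  x1=0, x2=0, x3=0: formula gives 1, φ = 1 ✓
  x1=0, x2=0, x3=1: formula gives 0, φ = 0 ✓
  x1=0, x2=1, x3=0: formula gives 1, φ = 1 ✓
  x1=0, x2=1, x3=1: formula gives 0, φ = 0 ✓
  x1=1, x2=0, x3=0: formula gives 1, φ = 1 ✓
  …and likewise for the remaining 3 rows.
All 8 rows match — the expression computes φ exactly.

Yes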